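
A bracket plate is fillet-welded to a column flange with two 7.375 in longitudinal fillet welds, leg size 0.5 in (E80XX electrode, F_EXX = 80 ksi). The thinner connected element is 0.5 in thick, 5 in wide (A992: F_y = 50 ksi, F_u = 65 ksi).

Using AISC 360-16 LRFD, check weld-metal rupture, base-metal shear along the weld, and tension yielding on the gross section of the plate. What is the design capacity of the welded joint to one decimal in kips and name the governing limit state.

112.5 kips (gross-section yield governs)

Weld metal: throat = 0.707×0.5 = 0.3535 in, L = 2×7.375 = 14.75 in. φR_n = 0.75 × 0.6 × 80 × 0.3535 × 14.75 = 187.7 kips.
Base metal shear (0.5 in plate): yield φR_n = 1.0×0.6×50×0.5×14.75 = 221.3 kips; rupture φR_n = 0.75×0.6×65×0.5×14.75 = 215.7 kips; take 215.7 kips (rupture).
Tension yield (gross): A_g = 5×0.5 = 2.5 in². φR_n = 0.90 × 50 × 2.5 = 112.5 kips.
Governing: min(187.7, 215.7, 112.5) = 112.5 kips → gross-section yield.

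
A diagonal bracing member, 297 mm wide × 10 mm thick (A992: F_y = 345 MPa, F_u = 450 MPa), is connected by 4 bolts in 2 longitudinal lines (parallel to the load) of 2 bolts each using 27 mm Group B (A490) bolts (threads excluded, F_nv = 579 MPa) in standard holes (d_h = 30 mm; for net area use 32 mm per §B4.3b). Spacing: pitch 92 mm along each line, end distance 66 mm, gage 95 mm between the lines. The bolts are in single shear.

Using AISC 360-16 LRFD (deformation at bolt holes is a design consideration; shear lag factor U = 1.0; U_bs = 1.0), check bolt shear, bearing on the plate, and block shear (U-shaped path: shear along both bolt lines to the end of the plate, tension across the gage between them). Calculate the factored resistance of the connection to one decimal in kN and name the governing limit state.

Bolt shear: A_b = π(27)²/4 = 572.56 mm². φR_n = 0.75 × 579 × 572.56 × 4 × 1 = 994.5 kN.
Bearing (10 mm plate, F_u = 450 MPa): end bolts L_c = 66 − 30/2 = 51, R_n = min(1.2×51×10×450, 2.4×27×10×450) = 275.4 kN/bolt; interior L_c = 92 − 30 = 62, R_n = 291.6 kN/bolt. φR_n = 0.75 × (2×275.4 + 2×291.6) = 850.5 kN.
Block shear: shear path 2×[66+1×92] = 2×158 mm, A_gv = 3160, A_nv = 2×(158 − 1.5×32)×10 = 2200 mm²; tension across gage: (95 − 1×32)×10 = 630 mm². R_n = min(0.6×450×2200, 0.6×345×3160) + 1.0×450×630 = min(594, 654.12) + 283.5 = 877.5 kN. φR_n = 0.75 × 877.5 = 658.1 kN.
Governing: min(994.5, 850.5, 658.1) = 658.1 kN → block shear.

658.1 kN (block shear governs)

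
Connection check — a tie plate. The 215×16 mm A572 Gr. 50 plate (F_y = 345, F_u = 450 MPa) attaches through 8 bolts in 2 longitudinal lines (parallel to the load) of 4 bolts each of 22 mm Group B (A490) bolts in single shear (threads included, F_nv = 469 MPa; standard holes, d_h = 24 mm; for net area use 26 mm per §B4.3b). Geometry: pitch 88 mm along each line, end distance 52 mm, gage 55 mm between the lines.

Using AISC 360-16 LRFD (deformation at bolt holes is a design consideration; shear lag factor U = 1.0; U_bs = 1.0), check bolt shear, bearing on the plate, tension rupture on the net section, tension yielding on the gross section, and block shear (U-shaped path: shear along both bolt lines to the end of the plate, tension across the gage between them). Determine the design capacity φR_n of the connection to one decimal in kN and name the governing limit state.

880.2 kN (net-section rupture governs)

Bolt shear: A_b = π(22)²/4 = 380.13 mm². φR_n = 0.75 × 469 × 380.13 × 8 × 1 = 1069.7 kN.
Bearing (16 mm plate, F_u = 450 MPa): end bolts L_c = 52 − 24/2 = 40, R_n = min(1.2×40×16×450, 2.4×22×16×450) = 345.6 kN/bolt; interior L_c = 88 − 24 = 64, R_n = 380.16 kN/bolt. φR_n = 0.75 × (2×345.6 + 6×380.16) = 2229.1 kN.
Tension rupture (net): A_n = (215 − 2×26)×16 = 2608 mm² (U = 1.0, A_e = A_n). φR_n = 0.75 × 450 × 2608 = 880.2 kN.
Tension yield (gross): A_g = 215×16 = 3440 mm². φR_n = 0.90 × 345 × 3440 = 1068.1 kN.
Block shear: shear path 2×[52+3×88] = 2×316 mm, A_gv = 10112, A_nv = 2×(316 − 3.5×26)×16 = 7200 mm²; tension across gage: (55 − 1×26)×16 = 464 mm². R_n = min(0.6×450×7200, 0.6×345×10112) + 1.0×450×464 = min(1944, 2093.2) + 208.8 = 2152.8 kN. φR_n = 0.75 × 2152.8 = 1614.6 kN.
Governing: min(1069.7, 2229.1, 880.2, 1068.1, 1614.6) = 880.2 kN → net-section rupture.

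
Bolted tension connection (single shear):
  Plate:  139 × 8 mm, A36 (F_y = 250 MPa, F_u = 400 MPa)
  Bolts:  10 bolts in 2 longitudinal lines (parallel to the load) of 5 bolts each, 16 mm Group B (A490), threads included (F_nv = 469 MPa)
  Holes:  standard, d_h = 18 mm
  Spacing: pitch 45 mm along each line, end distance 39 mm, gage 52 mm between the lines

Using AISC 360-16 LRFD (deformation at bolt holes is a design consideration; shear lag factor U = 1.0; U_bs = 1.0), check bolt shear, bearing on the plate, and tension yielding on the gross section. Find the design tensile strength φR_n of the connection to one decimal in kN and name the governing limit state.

Bolt shear: A_b = π(16)²/4 = 201.06 mm². φR_n = 0.75 × 469 × 201.06 × 10 × 1 = 707.2 kN.
Bearing (8 mm plate, F_u = 400 MPa): end bolts L_c = 39 − 18/2 = 30, R_n = min(1.2×30×8×400, 2.4×16×8×400) = 115.2 kN/bolt; interior L_c = 45 − 18 = 27, R_n = 103.68 kN/bolt. φR_n = 0.75 × (2×115.2 + 8×103.68) = 794.9 kN.
Tension yield (gross): A_g = 139×8 = 1112 mm². φR_n = 0.90 × 250 × 1112 = 250.2 kN.
Governing: min(707.2, 794.9, 250.2) = 250.2 kN → gross-section yield.

250.2 kN (gross-section yield governs)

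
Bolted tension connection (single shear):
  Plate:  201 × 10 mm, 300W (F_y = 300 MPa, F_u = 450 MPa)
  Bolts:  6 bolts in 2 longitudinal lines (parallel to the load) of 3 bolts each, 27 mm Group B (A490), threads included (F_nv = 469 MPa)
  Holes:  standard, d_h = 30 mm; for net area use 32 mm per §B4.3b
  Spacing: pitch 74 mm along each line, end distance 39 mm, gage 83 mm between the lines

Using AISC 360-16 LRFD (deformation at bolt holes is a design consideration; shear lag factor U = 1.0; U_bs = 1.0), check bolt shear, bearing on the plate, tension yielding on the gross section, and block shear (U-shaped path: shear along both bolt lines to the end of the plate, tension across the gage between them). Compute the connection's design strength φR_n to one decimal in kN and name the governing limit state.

542.7 kN (gross-section yield governs)

Bolt shear: A_b = π(27)²/4 = 572.56 mm². φR_n = 0.75 × 469 × 572.56 × 6 × 1 = 1208.4 kN.
Bearing (10 mm plate, F_u = 450 MPa): end bolts L_c = 39 − 30/2 = 24, R_n = min(1.2×24×10×450, 2.4×27×10×450) = 129.6 kN/bolt; interior L_c = 74 − 30 = 44, R_n = 237.6 kN/bolt. φR_n = 0.75 × (2×129.6 + 4×237.6) = 907.2 kN.
Tension yield (gross): A_g = 201×10 = 2010 mm². φR_n = 0.90 × 300 × 2010 = 542.7 kN.
Block shear: shear path 2×[39+2×74] = 2×187 mm, A_gv = 3740, A_nv = 2×(187 − 2.5×32)×10 = 2140 mm²; tension across gage: (83 − 1×32)×10 = 510 mm². R_n = min(0.6×450×2140, 0.6×300×3740) + 1.0×450×510 = min(577.8, 673.2) + 229.5 = 807.3 kN. φR_n = 0.75 × 807.3 = 605.5 kN.
Governing: min(1208.4, 907.2, 542.7, 605.5) = 542.7 kN → gross-section yield.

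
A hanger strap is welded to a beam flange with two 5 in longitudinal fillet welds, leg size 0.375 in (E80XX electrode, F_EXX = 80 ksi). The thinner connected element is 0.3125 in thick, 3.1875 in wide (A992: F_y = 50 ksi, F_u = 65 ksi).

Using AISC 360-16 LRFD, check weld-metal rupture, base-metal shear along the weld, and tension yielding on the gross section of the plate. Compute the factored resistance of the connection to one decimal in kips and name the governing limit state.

Weld metal: throat = 0.707×0.375 = 0.26513 in, L = 2×5 = 10 in. φR_n = 0.75 × 0.6 × 80 × 0.26513 × 10 = 95.4 kips.
Base metal shear (0.3125 in plate): yield φR_n = 1.0×0.6×50×0.3125×10 = 93.8 kips; rupture φR_n = 0.75×0.6×65×0.3125×10 = 91.4 kips; take 91.4 kips (rupture).
Tension yield (gross): A_g = 3.1875×0.3125 = 0.99609 in². φR_n = 0.90 × 50 × 0.99609 = 44.8 kips.
Governing: min(95.4, 91.4, 44.8) = 44.8 kips → gross-section yield.

44.8 kips (gross-section yield governs)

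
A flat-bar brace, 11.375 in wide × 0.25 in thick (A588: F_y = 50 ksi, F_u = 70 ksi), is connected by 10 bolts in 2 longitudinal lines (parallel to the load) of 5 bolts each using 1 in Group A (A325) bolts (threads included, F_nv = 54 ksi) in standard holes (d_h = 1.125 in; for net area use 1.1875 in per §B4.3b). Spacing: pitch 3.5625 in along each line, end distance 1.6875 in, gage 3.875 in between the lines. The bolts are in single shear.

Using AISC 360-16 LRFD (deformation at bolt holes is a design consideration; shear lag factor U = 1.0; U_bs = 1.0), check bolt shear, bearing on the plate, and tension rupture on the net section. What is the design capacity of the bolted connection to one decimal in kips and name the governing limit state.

118.1 kips (net-section rupture governs)

Bolt shear: A_b = π(1)²/4 = 0.7854 in². φR_n = 0.75 × 54 × 0.7854 × 10 × 1 = 318.1 kips.
Bearing (0.25 in plate, F_u = 70 ksi): end bolts L_c = 1.6875 − 1.125/2 = 1.125, R_n = min(1.2×1.125×0.25×70, 2.4×1×0.25×70) = 23.625 kips/bolt; interior L_c = 3.5625 − 1.125 = 2.4375, R_n = 42 kips/bolt. φR_n = 0.75 × (2×23.625 + 8×42) = 287.4 kips.
Tension rupture (net): A_n = (11.375 − 2×1.1875)×0.25 = 2.25 in² (U = 1.0, A_e = A_n). φR_n = 0.75 × 70 × 2.25 = 118.1 kips.
Governing: min(318.1, 287.4, 118.1) = 118.1 kips → net-section rupture.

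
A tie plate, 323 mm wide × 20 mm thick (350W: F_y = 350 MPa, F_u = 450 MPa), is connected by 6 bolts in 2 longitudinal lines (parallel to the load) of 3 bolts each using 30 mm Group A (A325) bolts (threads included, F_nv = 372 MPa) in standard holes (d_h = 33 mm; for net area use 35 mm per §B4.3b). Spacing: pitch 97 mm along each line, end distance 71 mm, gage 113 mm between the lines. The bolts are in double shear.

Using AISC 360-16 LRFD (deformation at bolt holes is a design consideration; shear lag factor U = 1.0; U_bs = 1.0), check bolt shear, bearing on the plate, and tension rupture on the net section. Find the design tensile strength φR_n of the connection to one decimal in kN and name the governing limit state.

Bolt shear: A_b = π(30)²/4 = 706.86 mm². φR_n = 0.75 × 372 × 706.86 × 6 × 2 = 2366.6 kN.
Bearing (20 mm plate, F_u = 450 MPa): end bolts L_c = 71 − 33/2 = 54.5, R_n = min(1.2×54.5×20×450, 2.4×30×20×450) = 588.6 kN/bolt; interior L_c = 97 − 33 = 64, R_n = 648 kN/bolt. φR_n = 0.75 × (2×588.6 + 4×648) = 2826.9 kN.
Tension rupture (net): A_n = (323 − 2×35)×20 = 5060 mm² (U = 1.0, A_e = A_n). φR_n = 0.75 × 450 × 5060 = 1707.8 kN.
Governing: min(2366.6, 2826.9, 1707.8) = 1707.8 kN → net-section rupture.

1707.8 kN (net-section rupture governs)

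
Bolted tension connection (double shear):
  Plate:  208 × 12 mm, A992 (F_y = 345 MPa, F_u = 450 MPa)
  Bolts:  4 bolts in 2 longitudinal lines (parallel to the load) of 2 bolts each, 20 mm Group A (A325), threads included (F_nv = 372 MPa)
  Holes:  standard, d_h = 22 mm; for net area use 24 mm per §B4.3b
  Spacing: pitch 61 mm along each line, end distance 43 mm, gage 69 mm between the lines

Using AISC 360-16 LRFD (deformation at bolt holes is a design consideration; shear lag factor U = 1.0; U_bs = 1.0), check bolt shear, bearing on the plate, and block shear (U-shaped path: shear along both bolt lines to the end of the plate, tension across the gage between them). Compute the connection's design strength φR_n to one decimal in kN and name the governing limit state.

Bolt shear: A_b = π(20)²/4 = 314.16 mm². φR_n = 0.75 × 372 × 314.16 × 4 × 2 = 701.2 kN.
Bearing (12 mm plate, F_u = 450 MPa): end bolts L_c = 43 − 22/2 = 32, R_n = min(1.2×32×12×450, 2.4×20×12×450) = 207.36 kN/bolt; interior L_c = 61 − 22 = 39, R_n = 252.72 kN/bolt. φR_n = 0.75 × (2×207.36 + 2×252.72) = 690.1 kN.
Block shear: shear path 2×[43+1×61] = 2×104 mm, A_gv = 2496, A_nv = 2×(104 − 1.5×24)×12 = 1632 mm²; tension across gage: (69 − 1×24)×12 = 540 mm². R_n = min(0.6×450×1632, 0.6×345×2496) + 1.0×450×540 = min(440.64, 516.67) + 243 = 683.64 kN. φR_n = 0.75 × 683.64 = 512.7 kN.
Governing: min(701.2, 690.1, 512.7) = 512.7 kN → block shear.

512.7 kN (block shear governs)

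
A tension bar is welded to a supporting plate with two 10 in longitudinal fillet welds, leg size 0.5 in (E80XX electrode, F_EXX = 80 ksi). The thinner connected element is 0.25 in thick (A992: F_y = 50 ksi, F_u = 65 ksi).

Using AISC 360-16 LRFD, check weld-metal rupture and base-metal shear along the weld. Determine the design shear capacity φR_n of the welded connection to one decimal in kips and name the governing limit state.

146.3 kips (base-metal shear governs)

Weld metal: throat = 0.707×0.5 = 0.3535 in, L = 2×10 = 20 in. φR_n = 0.75 × 0.6 × 80 × 0.3535 × 20 = 254.5 kips.
Base metal shear (0.25 in plate): yield φR_n = 1.0×0.6×50×0.25×20 = 150.0 kips; rupture φR_n = 0.75×0.6×65×0.25×20 = 146.3 kips; take 146.3 kips (rupture).
Governing: min(254.5, 146.3) = 146.3 kips → base-metal shear.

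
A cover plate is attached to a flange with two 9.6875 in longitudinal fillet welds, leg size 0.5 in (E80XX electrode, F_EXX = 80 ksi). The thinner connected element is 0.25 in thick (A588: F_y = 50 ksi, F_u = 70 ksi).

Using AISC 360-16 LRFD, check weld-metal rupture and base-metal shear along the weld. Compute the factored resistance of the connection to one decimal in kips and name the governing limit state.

145.3 kips (base-metal shear governs)

Weld metal: throat = 0.707×0.5 = 0.3535 in, L = 2×9.6875 = 19.375 in. φR_n = 0.75 × 0.6 × 80 × 0.3535 × 19.375 = 246.6 kips.
Base metal shear (0.25 in plate): yield φR_n = 1.0×0.6×50×0.25×19.375 = 145.3 kips; rupture φR_n = 0.75×0.6×70×0.25×19.375 = 152.6 kips; take 145.3 kips (yield).
Governing: min(246.6, 145.3) = 145.3 kips → base-metal shear.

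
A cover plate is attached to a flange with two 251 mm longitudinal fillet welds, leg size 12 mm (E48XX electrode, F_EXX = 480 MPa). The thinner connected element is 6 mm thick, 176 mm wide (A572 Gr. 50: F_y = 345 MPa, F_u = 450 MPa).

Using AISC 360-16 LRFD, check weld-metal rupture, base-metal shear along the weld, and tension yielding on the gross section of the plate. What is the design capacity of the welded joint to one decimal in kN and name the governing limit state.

327.9 kN (gross-section yield governs)

Weld metal: throat = 0.707×12 = 8.484 mm, L = 2×251 = 502 mm. φR_n = 0.75 × 0.6 × 480 × 8.484 × 502 = 919.9 kN.
Base metal shear (6 mm plate): yield φR_n = 1.0×0.6×345×6×502 = 623.5 kN; rupture φR_n = 0.75×0.6×450×6×502 = 609.9 kN; take 609.9 kN (rupture).
Tension yield (gross): A_g = 176×6 = 1056 mm². φR_n = 0.90 × 345 × 1056 = 327.9 kN.
Governing: min(919.9, 609.9, 327.9) = 327.9 kN → gross-section yield.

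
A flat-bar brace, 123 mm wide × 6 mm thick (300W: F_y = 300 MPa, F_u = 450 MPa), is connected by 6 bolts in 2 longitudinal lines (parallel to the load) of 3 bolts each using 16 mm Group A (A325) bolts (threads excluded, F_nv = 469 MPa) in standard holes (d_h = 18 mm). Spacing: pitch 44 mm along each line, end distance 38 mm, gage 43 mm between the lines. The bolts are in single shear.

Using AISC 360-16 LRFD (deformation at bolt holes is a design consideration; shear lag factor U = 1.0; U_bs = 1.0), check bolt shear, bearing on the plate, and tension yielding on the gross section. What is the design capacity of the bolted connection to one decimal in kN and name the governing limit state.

Bolt shear: A_b = π(16)²/4 = 201.06 mm². φR_n = 0.75 × 469 × 201.06 × 6 × 1 = 424.3 kN.
Bearing (6 mm plate, F_u = 450 MPa): end bolts L_c = 38 − 18/2 = 29, R_n = min(1.2×29×6×450, 2.4×16×6×450) = 93.96 kN/bolt; interior L_c = 44 − 18 = 26, R_n = 84.24 kN/bolt. φR_n = 0.75 × (2×93.96 + 4×84.24) = 393.7 kN.
Tension yield (gross): A_g = 123×6 = 738 mm². φR_n = 0.90 × 300 × 738 = 199.3 kN.
Governing: min(424.3, 393.7, 199.3) = 199.3 kN → gross-section yield.

199.3 kN (gross-section yield governs)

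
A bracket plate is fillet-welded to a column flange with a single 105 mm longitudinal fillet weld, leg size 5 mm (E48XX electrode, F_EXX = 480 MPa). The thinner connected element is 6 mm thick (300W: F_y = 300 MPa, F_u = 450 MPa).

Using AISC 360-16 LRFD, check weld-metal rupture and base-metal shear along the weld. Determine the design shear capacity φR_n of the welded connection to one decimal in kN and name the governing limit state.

80.2 kN (weld metal governs)

Weld metal: throat = 0.707×5 = 3.535 mm, L = 105 mm. φR_n = 0.75 × 0.6 × 480 × 3.535 × 105 = 80.2 kN.
Base metal shear (6 mm plate): yield φR_n = 1.0×0.6×300×6×105 = 113.4 kN; rupture φR_n = 0.75×0.6×450×6×105 = 127.6 kN; take 113.4 kN (yield).
Governing: min(80.2, 113.4) = 80.2 kN → weld metal.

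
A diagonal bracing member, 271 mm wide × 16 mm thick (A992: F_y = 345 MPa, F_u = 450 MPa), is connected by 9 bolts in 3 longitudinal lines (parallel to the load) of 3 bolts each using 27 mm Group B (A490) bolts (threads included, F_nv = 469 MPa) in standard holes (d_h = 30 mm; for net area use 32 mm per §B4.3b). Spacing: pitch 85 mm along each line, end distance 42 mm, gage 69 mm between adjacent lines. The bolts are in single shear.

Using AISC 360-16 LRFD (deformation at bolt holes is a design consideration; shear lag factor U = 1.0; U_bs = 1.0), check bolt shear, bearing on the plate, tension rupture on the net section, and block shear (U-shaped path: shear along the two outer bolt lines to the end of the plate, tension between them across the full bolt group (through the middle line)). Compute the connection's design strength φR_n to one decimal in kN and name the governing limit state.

945.0 kN (net-section rupture governs)

Bolt shear: A_b = π(27)²/4 = 572.56 mm². φR_n = 0.75 × 469 × 572.56 × 9 × 1 = 1812.6 kN.
Bearing (16 mm plate, F_u = 450 MPa): end bolts L_c = 42 − 30/2 = 27, R_n = min(1.2×27×16×450, 2.4×27×16×450) = 233.28 kN/bolt; interior L_c = 85 − 30 = 55, R_n = 466.56 kN/bolt. φR_n = 0.75 × (3×233.28 + 6×466.56) = 2624.4 kN.
Tension rupture (net): A_n = (271 − 3×32)×16 = 2800 mm² (U = 1.0, A_e = A_n). φR_n = 0.75 × 450 × 2800 = 945.0 kN.
Block shear: shear path 2×[42+2×85] = 2×212 mm, A_gv = 6784, A_nv = 2×(212 − 2.5×32)×16 = 4224 mm²; tension across gage: (138 − 2×32)×16 = 1184 mm². R_n = min(0.6×450×4224, 0.6×345×6784) + 1.0×450×1184 = min(1140.5, 1404.3) + 532.8 = 1673.3 kN. φR_n = 0.75 × 1673.3 = 1255.0 kN.
Governing: min(1812.6, 2624.4, 945.0, 1255.0) = 945.0 kN → net-section rupture.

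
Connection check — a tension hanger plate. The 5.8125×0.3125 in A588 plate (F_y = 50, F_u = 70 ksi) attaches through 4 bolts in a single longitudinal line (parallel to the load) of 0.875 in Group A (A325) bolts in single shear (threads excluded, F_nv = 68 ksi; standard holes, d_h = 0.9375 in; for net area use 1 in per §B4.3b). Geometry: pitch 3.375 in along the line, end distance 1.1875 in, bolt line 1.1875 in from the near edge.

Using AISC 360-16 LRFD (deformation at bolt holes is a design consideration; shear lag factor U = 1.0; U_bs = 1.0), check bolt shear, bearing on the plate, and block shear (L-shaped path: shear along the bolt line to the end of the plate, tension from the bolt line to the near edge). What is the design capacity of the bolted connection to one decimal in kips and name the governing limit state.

88.2 kips (block shear governs)

Bolt shear: A_b = π(0.875)²/4 = 0.60132 in². φR_n = 0.75 × 68 × 0.60132 × 4 × 1 = 122.7 kips.
Bearing (0.3125 in plate, F_u = 70 ksi): end bolts L_c = 1.1875 − 0.9375/2 = 0.71875, R_n = min(1.2×0.71875×0.3125×70, 2.4×0.875×0.3125×70) = 18.867 kips/bolt; interior L_c = 3.375 − 0.9375 = 2.4375, R_n = 45.938 kips/bolt. φR_n = 0.75 × (1×18.867 + 3×45.938) = 117.5 kips.
Block shear: shear path 1×[1.1875+3×3.375] = 1×11.3125 in, A_gv = 3.5352, A_nv = 1×(11.3125 − 3.5×1)×0.3125 = 2.4414 in²; tension to near edge: (1.1875 − 0.5×1)×0.3125 = 0.21484 in². R_n = min(0.6×70×2.4414, 0.6×50×3.5352) + 1.0×70×0.21484 = min(102.54, 106.06) + 15.039 = 117.58 kips. φR_n = 0.75 × 117.58 = 88.2 kips.
Governing: min(122.7, 117.5, 88.2) = 88.2 kips → block shear.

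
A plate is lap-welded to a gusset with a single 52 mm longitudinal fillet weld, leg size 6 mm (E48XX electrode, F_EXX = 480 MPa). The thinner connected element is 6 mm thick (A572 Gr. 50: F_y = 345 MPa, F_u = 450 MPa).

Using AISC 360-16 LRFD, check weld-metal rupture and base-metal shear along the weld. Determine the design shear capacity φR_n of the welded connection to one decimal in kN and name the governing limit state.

47.6 kN (weld metal governs)

Weld metal: throat = 0.707×6 = 4.242 mm, L = 52 mm. φR_n = 0.75 × 0.6 × 480 × 4.242 × 52 = 47.6 kN.
Base metal shear (6 mm plate): yield φR_n = 1.0×0.6×345×6×52 = 64.6 kN; rupture φR_n = 0.75×0.6×450×6×52 = 63.2 kN; take 63.2 kN (rupture).
Governing: min(47.6, 63.2) = 47.6 kN → weld metal.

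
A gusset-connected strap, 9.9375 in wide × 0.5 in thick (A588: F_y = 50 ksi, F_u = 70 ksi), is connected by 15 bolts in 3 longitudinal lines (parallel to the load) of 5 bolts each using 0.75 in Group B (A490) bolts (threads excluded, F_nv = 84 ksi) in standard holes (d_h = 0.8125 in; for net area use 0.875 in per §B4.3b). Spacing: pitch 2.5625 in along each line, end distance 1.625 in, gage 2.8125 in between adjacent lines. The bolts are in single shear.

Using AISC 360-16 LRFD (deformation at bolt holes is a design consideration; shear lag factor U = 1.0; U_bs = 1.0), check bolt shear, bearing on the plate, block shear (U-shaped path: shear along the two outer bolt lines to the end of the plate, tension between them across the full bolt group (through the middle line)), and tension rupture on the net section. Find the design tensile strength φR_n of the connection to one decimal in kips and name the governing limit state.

192.0 kips (net-section rupture governs)

Bolt shear: A_b = π(0.75)²/4 = 0.44179 in². φR_n = 0.75 × 84 × 0.44179 × 15 × 1 = 417.5 kips.
Bearing (0.5 in plate, F_u = 70 ksi): end bolts L_c = 1.625 − 0.8125/2 = 1.21875, R_n = min(1.2×1.21875×0.5×70, 2.4×0.75×0.5×70) = 51.188 kips/bolt; interior L_c = 2.5625 − 0.8125 = 1.75, R_n = 63 kips/bolt. φR_n = 0.75 × (3×51.188 + 12×63) = 682.2 kips.
Block shear: shear path 2×[1.625+4×2.5625] = 2×11.875 in, A_gv = 11.875, A_nv = 2×(11.875 − 4.5×0.875)×0.5 = 7.9375 in²; tension across gage: (5.625 − 2×0.875)×0.5 = 1.9375 in². R_n = min(0.6×70×7.9375, 0.6×50×11.875) + 1.0×70×1.9375 = min(333.38, 356.25) + 135.63 = 469.01 kips. φR_n = 0.75 × 469.01 = 351.8 kips.
Tension rupture (net): A_n = (9.9375 − 3×0.875)×0.5 = 3.6563 in² (U = 1.0, A_e = A_n). φR_n = 0.75 × 70 × 3.6563 = 192.0 kips.
Governing: min(417.5, 682.2, 351.8, 192.0) = 192.0 kips → net-section rupture.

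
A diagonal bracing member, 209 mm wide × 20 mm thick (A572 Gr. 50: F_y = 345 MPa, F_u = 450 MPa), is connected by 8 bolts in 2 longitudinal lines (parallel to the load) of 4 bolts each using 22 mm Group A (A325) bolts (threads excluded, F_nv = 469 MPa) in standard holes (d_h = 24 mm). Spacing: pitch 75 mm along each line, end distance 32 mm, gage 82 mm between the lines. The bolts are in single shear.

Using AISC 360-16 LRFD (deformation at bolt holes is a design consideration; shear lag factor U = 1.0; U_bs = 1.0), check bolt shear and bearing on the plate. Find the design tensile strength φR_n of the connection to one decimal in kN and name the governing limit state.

1069.7 kN (bolt shear governs)

Bolt shear: A_b = π(22)²/4 = 380.13 mm². φR_n = 0.75 × 469 × 380.13 × 8 × 1 = 1069.7 kN.
Bearing (20 mm plate, F_u = 450 MPa): end bolts L_c = 32 − 24/2 = 20, R_n = min(1.2×20×20×450, 2.4×22×20×450) = 216 kN/bolt; interior L_c = 75 − 24 = 51, R_n = 475.2 kN/bolt. φR_n = 0.75 × (2×216 + 6×475.2) = 2462.4 kN.
Governing: min(1069.7, 2462.4) = 1069.7 kN → bolt shear.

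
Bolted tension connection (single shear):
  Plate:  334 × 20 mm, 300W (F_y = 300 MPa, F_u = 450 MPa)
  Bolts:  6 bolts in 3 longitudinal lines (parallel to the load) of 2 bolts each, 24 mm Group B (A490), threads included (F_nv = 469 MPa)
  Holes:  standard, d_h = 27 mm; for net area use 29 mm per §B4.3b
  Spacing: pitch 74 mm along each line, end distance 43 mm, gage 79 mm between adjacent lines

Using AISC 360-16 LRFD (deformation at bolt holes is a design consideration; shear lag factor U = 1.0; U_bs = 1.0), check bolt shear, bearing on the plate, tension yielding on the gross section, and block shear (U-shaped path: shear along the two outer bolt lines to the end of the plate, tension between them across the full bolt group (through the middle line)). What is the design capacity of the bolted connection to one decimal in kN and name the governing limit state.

Bolt shear: A_b = π(24)²/4 = 452.39 mm². φR_n = 0.75 × 469 × 452.39 × 6 × 1 = 954.8 kN.
Bearing (20 mm plate, F_u = 450 MPa): end bolts L_c = 43 − 27/2 = 29.5, R_n = min(1.2×29.5×20×450, 2.4×24×20×450) = 318.6 kN/bolt; interior L_c = 74 − 27 = 47, R_n = 507.6 kN/bolt. φR_n = 0.75 × (3×318.6 + 3×507.6) = 1859.0 kN.
Tension yield (gross): A_g = 334×20 = 6680 mm². φR_n = 0.90 × 300 × 6680 = 1803.6 kN.
Block shear: shear path 2×[43+1×74] = 2×117 mm, A_gv = 4680, A_nv = 2×(117 − 1.5×29)×20 = 2940 mm²; tension across gage: (158 − 2×29)×20 = 2000 mm². R_n = min(0.6×450×2940, 0.6×300×4680) + 1.0×450×2000 = min(793.8, 842.4) + 900 = 1693.8 kN. φR_n = 0.75 × 1693.8 = 1270.4 kN.
Governing: min(954.8, 1859.0, 1803.6, 1270.4) = 954.8 kN → bolt shear.

954.8 kN (bolt shear governs)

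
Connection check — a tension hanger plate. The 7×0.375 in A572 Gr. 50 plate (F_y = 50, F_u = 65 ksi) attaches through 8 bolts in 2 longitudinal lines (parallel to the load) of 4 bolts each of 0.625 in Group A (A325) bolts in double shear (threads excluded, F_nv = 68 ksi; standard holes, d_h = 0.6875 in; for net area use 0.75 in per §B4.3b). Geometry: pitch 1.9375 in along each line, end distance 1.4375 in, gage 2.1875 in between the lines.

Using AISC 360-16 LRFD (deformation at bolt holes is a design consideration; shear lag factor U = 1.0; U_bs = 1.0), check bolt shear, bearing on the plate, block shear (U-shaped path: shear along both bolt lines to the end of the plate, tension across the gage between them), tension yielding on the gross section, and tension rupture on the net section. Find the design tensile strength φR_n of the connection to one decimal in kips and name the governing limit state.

Bolt shear: A_b = π(0.625)²/4 = 0.3068 in². φR_n = 0.75 × 68 × 0.3068 × 8 × 2 = 250.3 kips.
Bearing (0.375 in plate, F_u = 65 ksi): end bolts L_c = 1.4375 − 0.6875/2 = 1.09375, R_n = min(1.2×1.09375×0.375×65, 2.4×0.625×0.375×65) = 31.992 kips/bolt; interior L_c = 1.9375 − 0.6875 = 1.25, R_n = 36.563 kips/bolt. φR_n = 0.75 × (2×31.992 + 6×36.563) = 212.5 kips.
Block shear: shear path 2×[1.4375+3×1.9375] = 2×7.25 in, A_gv = 5.4375, A_nv = 2×(7.25 − 3.5×0.75)×0.375 = 3.4688 in²; tension across gage: (2.1875 − 1×0.75)×0.375 = 0.53906 in². R_n = min(0.6×65×3.4688, 0.6×50×5.4375) + 1.0×65×0.53906 = min(135.28, 163.13) + 35.039 = 170.32 kips. φR_n = 0.75 × 170.32 = 127.7 kips.
Tension yield (gross): A_g = 7×0.375 = 2.625 in². φR_n = 0.90 × 50 × 2.625 = 118.1 kips.
Tension rupture (net): A_n = (7 − 2×0.75)×0.375 = 2.0625 in² (U = 1.0, A_e = A_n). φR_n = 0.75 × 65 × 2.0625 = 100.5 kips.
Governing: min(250.3, 212.5, 127.7, 118.1, 100.5) = 100.5 kips → net-section rupture.

100.5 kips (net-section rupture governs)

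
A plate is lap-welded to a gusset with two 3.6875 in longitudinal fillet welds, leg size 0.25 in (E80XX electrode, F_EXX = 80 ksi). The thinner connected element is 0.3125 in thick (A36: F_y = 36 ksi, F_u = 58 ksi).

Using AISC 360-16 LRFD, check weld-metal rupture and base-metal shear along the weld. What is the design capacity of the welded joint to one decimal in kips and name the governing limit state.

46.9 kips (weld metal governs)

Weld metal: throat = 0.707×0.25 = 0.17675 in, L = 2×3.6875 = 7.375 in. φR_n = 0.75 × 0.6 × 80 × 0.17675 × 7.375 = 46.9 kips.
Base metal shear (0.3125 in plate): yield φR_n = 1.0×0.6×36×0.3125×7.375 = 49.8 kips; rupture φR_n = 0.75×0.6×58×0.3125×7.375 = 60.2 kips; take 49.8 kips (yield).
Governing: min(46.9, 49.8) = 46.9 kips → weld metal.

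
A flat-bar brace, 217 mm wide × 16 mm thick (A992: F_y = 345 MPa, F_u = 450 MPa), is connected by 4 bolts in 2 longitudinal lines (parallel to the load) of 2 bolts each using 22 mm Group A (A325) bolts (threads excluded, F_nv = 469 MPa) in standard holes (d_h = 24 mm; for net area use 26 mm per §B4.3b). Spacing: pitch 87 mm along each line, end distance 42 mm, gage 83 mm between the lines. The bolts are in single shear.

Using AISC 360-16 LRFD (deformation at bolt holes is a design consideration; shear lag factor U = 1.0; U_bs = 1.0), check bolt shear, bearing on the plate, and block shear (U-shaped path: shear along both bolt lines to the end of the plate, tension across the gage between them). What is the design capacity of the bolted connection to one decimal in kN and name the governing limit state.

534.8 kN (bolt shear governs)

Bolt shear: A_b = π(22)²/4 = 380.13 mm². φR_n = 0.75 × 469 × 380.13 × 4 × 1 = 534.8 kN.
Bearing (16 mm plate, F_u = 450 MPa): end bolts L_c = 42 − 24/2 = 30, R_n = min(1.2×30×16×450, 2.4×22×16×450) = 259.2 kN/bolt; interior L_c = 87 − 24 = 63, R_n = 380.16 kN/bolt. φR_n = 0.75 × (2×259.2 + 2×380.16) = 959.0 kN.
Block shear: shear path 2×[42+1×87] = 2×129 mm, A_gv = 4128, A_nv = 2×(129 − 1.5×26)×16 = 2880 mm²; tension across gage: (83 − 1×26)×16 = 912 mm². R_n = min(0.6×450×2880, 0.6×345×4128) + 1.0×450×912 = min(777.6, 854.5) + 410.4 = 1188 kN. φR_n = 0.75 × 1188 = 891.0 kN.
Governing: min(534.8, 959.0, 891.0) = 534.8 kN → bolt shear.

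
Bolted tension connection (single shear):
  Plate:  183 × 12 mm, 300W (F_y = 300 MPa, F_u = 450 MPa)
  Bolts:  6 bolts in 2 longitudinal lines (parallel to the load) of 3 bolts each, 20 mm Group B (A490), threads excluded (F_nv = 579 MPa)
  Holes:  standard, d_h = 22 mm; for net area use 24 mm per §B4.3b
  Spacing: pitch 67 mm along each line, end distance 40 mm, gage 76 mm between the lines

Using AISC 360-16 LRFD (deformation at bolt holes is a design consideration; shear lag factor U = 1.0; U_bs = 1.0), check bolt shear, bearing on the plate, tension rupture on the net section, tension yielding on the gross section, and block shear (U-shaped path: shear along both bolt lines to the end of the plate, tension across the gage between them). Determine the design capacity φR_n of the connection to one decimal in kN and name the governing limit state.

546.8 kN (net-section rupture governs)

Bolt shear: A_b = π(20)²/4 = 314.16 mm². φR_n = 0.75 × 579 × 314.16 × 6 × 1 = 818.5 kN.
Bearing (12 mm plate, F_u = 450 MPa): end bolts L_c = 40 − 22/2 = 29, R_n = min(1.2×29×12×450, 2.4×20×12×450) = 187.92 kN/bolt; interior L_c = 67 − 22 = 45, R_n = 259.2 kN/bolt. φR_n = 0.75 × (2×187.92 + 4×259.2) = 1059.5 kN.
Tension rupture (net): A_n = (183 − 2×24)×12 = 1620 mm² (U = 1.0, A_e = A_n). φR_n = 0.75 × 450 × 1620 = 546.8 kN.
Tension yield (gross): A_g = 183×12 = 2196 mm². φR_n = 0.90 × 300 × 2196 = 592.9 kN.
Block shear: shear path 2×[40+2×67] = 2×174 mm, A_gv = 4176, A_nv = 2×(174 − 2.5×24)×12 = 2736 mm²; tension across gage: (76 − 1×24)×12 = 624 mm². R_n = min(0.6×450×2736, 0.6×300×4176) + 1.0×450×624 = min(738.72, 751.68) + 280.8 = 1019.5 kN. φR_n = 0.75 × 1019.5 = 764.6 kN.
Governing: min(818.5, 1059.5, 546.8, 592.9, 764.6) = 546.8 kN → net-section rupture.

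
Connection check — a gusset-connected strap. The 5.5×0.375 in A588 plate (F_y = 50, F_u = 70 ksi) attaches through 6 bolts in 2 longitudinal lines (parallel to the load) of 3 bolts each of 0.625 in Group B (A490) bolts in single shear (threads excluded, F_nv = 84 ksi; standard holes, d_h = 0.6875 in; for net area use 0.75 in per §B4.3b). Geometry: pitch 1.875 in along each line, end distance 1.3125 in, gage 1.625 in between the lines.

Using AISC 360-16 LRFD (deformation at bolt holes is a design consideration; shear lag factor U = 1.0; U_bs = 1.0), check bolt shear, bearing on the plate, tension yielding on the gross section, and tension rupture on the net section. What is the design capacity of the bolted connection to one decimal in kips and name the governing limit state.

78.8 kips (net-section rupture governs)

Bolt shear: A_b = π(0.625)²/4 = 0.3068 in². φR_n = 0.75 × 84 × 0.3068 × 6 × 1 = 116.0 kips.
Bearing (0.375 in plate, F_u = 70 ksi): end bolts L_c = 1.3125 − 0.6875/2 = 0.96875, R_n = min(1.2×0.96875×0.375×70, 2.4×0.625×0.375×70) = 30.516 kips/bolt; interior L_c = 1.875 − 0.6875 = 1.1875, R_n = 37.406 kips/bolt. φR_n = 0.75 × (2×30.516 + 4×37.406) = 158.0 kips.
Tension yield (gross): A_g = 5.5×0.375 = 2.0625 in². φR_n = 0.90 × 50 × 2.0625 = 92.8 kips.
Tension rupture (net): A_n = (5.5 − 2×0.75)×0.375 = 1.5 in² (U = 1.0, A_e = A_n). φR_n = 0.75 × 70 × 1.5 = 78.8 kips.
Governing: min(116.0, 158.0, 92.8, 78.8) = 78.8 kips → net-section rupture.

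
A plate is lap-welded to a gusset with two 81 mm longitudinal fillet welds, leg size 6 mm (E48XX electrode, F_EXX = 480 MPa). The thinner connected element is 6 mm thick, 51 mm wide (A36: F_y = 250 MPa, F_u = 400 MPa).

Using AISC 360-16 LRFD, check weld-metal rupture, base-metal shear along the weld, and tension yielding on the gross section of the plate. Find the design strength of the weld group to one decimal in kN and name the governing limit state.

Weld metal: throat = 0.707×6 = 4.242 mm, L = 2×81 = 162 mm. φR_n = 0.75 × 0.6 × 480 × 4.242 × 162 = 148.4 kN.
Base metal shear (6 mm plate): yield φR_n = 1.0×0.6×250×6×162 = 145.8 kN; rupture φR_n = 0.75×0.6×400×6×162 = 175.0 kN; take 145.8 kN (yield).
Tension yield (gross): A_g = 51×6 = 306 mm². φR_n = 0.90 × 250 × 306 = 68.9 kN.
Governing: min(148.4, 145.8, 68.9) = 68.9 kN → gross-section yield.

68.9 kN (gross-section yield governs)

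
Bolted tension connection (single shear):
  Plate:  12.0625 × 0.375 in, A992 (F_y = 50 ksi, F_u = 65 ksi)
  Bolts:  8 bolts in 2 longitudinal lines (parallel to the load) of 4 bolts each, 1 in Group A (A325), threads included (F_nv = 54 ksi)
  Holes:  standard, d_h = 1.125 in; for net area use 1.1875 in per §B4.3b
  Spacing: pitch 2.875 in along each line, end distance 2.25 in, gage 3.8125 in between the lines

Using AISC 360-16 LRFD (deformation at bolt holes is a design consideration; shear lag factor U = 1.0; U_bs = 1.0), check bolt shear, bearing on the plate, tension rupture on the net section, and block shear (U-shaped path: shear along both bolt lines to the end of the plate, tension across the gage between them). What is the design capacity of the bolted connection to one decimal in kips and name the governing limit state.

177.1 kips (net-section rupture governs)

Bolt shear: A_b = π(1)²/4 = 0.7854 in². φR_n = 0.75 × 54 × 0.7854 × 8 × 1 = 254.5 kips.
Bearing (0.375 in plate, F_u = 65 ksi): end bolts L_c = 2.25 − 1.125/2 = 1.6875, R_n = min(1.2×1.6875×0.375×65, 2.4×1×0.375×65) = 49.359 kips/bolt; interior L_c = 2.875 − 1.125 = 1.75, R_n = 51.188 kips/bolt. φR_n = 0.75 × (2×49.359 + 6×51.188) = 304.4 kips.
Tension rupture (net): A_n = (12.0625 − 2×1.1875)×0.375 = 3.6328 in² (U = 1.0, A_e = A_n). φR_n = 0.75 × 65 × 3.6328 = 177.1 kips.
Block shear: shear path 2×[2.25+3×2.875] = 2×10.875 in, A_gv = 8.1563, A_nv = 2×(10.875 − 3.5×1.1875)×0.375 = 5.0391 in²; tension across gage: (3.8125 − 1×1.1875)×0.375 = 0.98438 in². R_n = min(0.6×65×5.0391, 0.6×50×8.1563) + 1.0×65×0.98438 = min(196.52, 244.69) + 63.985 = 260.51 kips. φR_n = 0.75 × 260.51 = 195.4 kips.
Governing: min(254.5, 304.4, 177.1, 195.4) = 177.1 kips → net-section rupture.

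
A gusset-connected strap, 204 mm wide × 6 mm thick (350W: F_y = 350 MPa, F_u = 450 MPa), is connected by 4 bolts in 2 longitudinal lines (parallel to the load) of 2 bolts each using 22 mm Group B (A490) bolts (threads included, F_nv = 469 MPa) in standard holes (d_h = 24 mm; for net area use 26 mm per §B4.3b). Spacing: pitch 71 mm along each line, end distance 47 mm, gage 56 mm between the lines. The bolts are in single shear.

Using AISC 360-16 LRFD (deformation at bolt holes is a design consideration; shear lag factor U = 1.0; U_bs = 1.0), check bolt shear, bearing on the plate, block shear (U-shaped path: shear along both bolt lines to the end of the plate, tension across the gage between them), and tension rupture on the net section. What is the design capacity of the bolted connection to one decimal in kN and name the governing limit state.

252.7 kN (block shear governs)

Bolt shear: A_b = π(22)²/4 = 380.13 mm². φR_n = 0.75 × 469 × 380.13 × 4 × 1 = 534.8 kN.
Bearing (6 mm plate, F_u = 450 MPa): end bolts L_c = 47 − 24/2 = 35, R_n = min(1.2×35×6×450, 2.4×22×6×450) = 113.4 kN/bolt; interior L_c = 71 − 24 = 47, R_n = 142.56 kN/bolt. φR_n = 0.75 × (2×113.4 + 2×142.56) = 383.9 kN.
Block shear: shear path 2×[47+1×71] = 2×118 mm, A_gv = 1416, A_nv = 2×(118 − 1.5×26)×6 = 948 mm²; tension across gage: (56 − 1×26)×6 = 180 mm². R_n = min(0.6×450×948, 0.6×350×1416) + 1.0×450×180 = min(255.96, 297.36) + 81 = 336.96 kN. φR_n = 0.75 × 336.96 = 252.7 kN.
Tension rupture (net): A_n = (204 − 2×26)×6 = 912 mm² (U = 1.0, A_e = A_n). φR_n = 0.75 × 450 × 912 = 307.8 kN.
Governing: min(534.8, 383.9, 252.7, 307.8) = 252.7 kN → block shear.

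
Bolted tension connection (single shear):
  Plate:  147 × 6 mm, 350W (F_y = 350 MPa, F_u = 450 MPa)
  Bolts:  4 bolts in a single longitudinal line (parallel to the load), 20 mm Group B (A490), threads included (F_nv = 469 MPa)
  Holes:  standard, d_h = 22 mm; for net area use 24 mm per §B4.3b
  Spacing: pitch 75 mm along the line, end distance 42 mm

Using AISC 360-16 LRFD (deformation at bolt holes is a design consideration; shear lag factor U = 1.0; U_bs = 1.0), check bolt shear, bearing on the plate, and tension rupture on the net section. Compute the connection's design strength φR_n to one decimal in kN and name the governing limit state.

Bolt shear: A_b = π(20)²/4 = 314.16 mm². φR_n = 0.75 × 469 × 314.16 × 4 × 1 = 442.0 kN.
Bearing (6 mm plate, F_u = 450 MPa): end bolts L_c = 42 − 22/2 = 31, R_n = min(1.2×31×6×450, 2.4×20×6×450) = 100.44 kN/bolt; interior L_c = 75 − 22 = 53, R_n = 129.6 kN/bolt. φR_n = 0.75 × (1×100.44 + 3×129.6) = 366.9 kN.
Tension rupture (net): A_n = (147 − 1×24)×6 = 738 mm² (U = 1.0, A_e = A_n). φR_n = 0.75 × 450 × 738 = 249.1 kN.
Governing: min(442.0, 366.9, 249.1) = 249.1 kN → net-section rupture.

249.1 kN (net-section rupture governs)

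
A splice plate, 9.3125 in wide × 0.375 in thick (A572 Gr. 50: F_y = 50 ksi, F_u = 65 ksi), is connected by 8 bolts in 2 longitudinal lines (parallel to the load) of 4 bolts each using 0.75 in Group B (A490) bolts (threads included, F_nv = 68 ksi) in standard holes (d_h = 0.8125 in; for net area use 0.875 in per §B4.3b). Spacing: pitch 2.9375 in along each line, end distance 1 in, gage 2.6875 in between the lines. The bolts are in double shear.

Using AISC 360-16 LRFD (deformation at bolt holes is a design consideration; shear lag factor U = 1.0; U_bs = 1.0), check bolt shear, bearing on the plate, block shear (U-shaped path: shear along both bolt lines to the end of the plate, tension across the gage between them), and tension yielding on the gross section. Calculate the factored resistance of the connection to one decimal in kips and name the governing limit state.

Bolt shear: A_b = π(0.75)²/4 = 0.44179 in². φR_n = 0.75 × 68 × 0.44179 × 8 × 2 = 360.5 kips.
Bearing (0.375 in plate, F_u = 65 ksi): end bolts L_c = 1 − 0.8125/2 = 0.59375, R_n = min(1.2×0.59375×0.375×65, 2.4×0.75×0.375×65) = 17.367 kips/bolt; interior L_c = 2.9375 − 0.8125 = 2.125, R_n = 43.875 kips/bolt. φR_n = 0.75 × (2×17.367 + 6×43.875) = 223.5 kips.
Block shear: shear path 2×[1+3×2.9375] = 2×9.8125 in, A_gv = 7.3594, A_nv = 2×(9.8125 − 3.5×0.875)×0.375 = 5.0625 in²; tension across gage: (2.6875 − 1×0.875)×0.375 = 0.67969 in². R_n = min(0.6×65×5.0625, 0.6×50×7.3594) + 1.0×65×0.67969 = min(197.44, 220.78) + 44.18 = 241.62 kips. φR_n = 0.75 × 241.62 = 181.2 kips.
Tension yield (gross): A_g = 9.3125×0.375 = 3.4922 in². φR_n = 0.90 × 50 × 3.4922 = 157.1 kips.
Governing: min(360.5, 223.5, 181.2, 157.1) = 157.1 kips → gross-section yield.

157.1 kips (gross-section yield governs)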